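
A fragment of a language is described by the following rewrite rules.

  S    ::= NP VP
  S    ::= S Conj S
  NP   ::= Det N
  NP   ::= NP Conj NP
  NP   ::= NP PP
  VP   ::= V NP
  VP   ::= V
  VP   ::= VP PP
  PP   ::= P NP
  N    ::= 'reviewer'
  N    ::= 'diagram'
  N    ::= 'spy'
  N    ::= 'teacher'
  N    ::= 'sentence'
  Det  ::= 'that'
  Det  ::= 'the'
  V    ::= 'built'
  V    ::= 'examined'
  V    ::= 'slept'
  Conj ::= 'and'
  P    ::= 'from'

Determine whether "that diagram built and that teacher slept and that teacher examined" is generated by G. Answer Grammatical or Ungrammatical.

S
  S
    NP
      Det: that
      N: diagram
    VP
      V: built
  Conj: and
  S
    S
      NP
        Det: that
        N: teacher
      VP
        V: slept
    Conj: and
    S
      NP
        Det: that
        N: teacher
      VP
        V: examined
The bracketing above is licensed at every node by one of the given productions, with S at the root.

Grammatical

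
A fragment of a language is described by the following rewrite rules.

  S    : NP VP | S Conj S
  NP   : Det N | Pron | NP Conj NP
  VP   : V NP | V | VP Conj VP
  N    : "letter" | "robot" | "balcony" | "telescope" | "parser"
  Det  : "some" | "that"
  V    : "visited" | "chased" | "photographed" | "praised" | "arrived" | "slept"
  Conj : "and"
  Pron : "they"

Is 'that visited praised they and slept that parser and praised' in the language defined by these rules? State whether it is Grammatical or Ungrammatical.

A Det word can never sit immediately before a V word in any string this grammar generates, so the substring 'that visited' rules out a derivation.

Ungrammatical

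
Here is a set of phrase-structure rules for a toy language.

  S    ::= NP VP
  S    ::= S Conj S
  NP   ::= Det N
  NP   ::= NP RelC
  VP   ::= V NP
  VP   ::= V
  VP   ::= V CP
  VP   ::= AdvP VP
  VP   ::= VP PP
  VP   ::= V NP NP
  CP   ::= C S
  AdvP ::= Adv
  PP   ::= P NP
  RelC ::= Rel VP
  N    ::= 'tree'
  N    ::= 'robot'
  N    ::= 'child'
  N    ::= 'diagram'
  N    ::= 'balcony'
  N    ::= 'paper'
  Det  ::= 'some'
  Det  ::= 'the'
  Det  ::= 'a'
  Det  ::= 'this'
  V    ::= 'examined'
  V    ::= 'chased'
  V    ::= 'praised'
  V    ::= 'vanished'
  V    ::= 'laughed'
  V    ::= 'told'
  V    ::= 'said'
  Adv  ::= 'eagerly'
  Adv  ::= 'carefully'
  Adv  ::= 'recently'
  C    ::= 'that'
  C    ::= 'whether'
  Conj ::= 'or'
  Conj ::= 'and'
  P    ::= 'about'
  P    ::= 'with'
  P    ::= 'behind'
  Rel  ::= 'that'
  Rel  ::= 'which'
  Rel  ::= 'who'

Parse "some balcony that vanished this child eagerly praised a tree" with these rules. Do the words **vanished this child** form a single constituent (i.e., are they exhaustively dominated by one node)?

Yes

[S [NP [NP [Det some] [N balcony]] [RelC [Rel that] [VP [V vanished] [NP [Det this] [N child]]]]] [VP [AdvP [Adv eagerly]] [VP [V praised] [NP [Det a] [N tree]]]]]
The words 'vanished this child' are exhaustively dominated by a single VP node (built by VP → V NP), so they form a constituent.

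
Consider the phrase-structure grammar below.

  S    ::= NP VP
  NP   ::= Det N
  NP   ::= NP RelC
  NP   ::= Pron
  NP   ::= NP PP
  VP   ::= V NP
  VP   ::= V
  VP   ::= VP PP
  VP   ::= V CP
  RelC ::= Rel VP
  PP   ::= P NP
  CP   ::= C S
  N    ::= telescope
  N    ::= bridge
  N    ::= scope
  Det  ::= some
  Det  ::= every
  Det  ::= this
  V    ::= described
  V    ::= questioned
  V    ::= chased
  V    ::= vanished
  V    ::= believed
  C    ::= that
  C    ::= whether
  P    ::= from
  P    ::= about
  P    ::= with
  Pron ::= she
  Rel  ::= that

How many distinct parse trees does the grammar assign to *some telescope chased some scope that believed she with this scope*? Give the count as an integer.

4

Two of the 4 distinct bracketings:
[S [NP [Det some] [N telescope]] [VP [V chased] [NP [NP [Det some] [N scope]] [RelC [Rel that] [VP [V believed] [NP [NP [Pron she]] [PP [P with] [NP [Det this] [N scope]]]]]]]]]
[S [NP [Det some] [N telescope]] [VP [V chased] [NP [NP [Det some] [N scope]] [RelC [Rel that] [VP [VP [V believed] [NP [Pron she]]] [PP [P with] [NP [Det this] [N scope]]]]]]]]
The difference turns on whether NP → NP PP is used at the relevant span, versus an alternative expansion of NP.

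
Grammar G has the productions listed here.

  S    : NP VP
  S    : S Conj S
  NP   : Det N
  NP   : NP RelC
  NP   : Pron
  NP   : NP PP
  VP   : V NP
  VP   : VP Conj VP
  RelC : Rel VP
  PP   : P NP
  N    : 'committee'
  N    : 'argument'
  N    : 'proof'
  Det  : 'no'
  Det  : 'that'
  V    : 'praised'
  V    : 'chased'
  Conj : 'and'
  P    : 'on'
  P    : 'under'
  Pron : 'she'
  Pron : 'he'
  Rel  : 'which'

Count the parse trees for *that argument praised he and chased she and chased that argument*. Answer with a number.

2

The two bracketings:
[S [NP [Det that] [N argument]] [VP [VP [V praised] [NP [Pron he]]] [Conj and] [VP [VP [V chased] [NP [Pron she]]] [Conj and] [VP [V chased] [NP [Det that] [N argument]]]]]]
[S [NP [Det that] [N argument]] [VP [VP [VP [V praised] [NP [Pron he]]] [Conj and] [VP [V chased] [NP [Pron she]]]] [Conj and] [VP [V chased] [NP [Det that] [N argument]]]]]
The trees differ in how a recursive rule is bracketed over the same span.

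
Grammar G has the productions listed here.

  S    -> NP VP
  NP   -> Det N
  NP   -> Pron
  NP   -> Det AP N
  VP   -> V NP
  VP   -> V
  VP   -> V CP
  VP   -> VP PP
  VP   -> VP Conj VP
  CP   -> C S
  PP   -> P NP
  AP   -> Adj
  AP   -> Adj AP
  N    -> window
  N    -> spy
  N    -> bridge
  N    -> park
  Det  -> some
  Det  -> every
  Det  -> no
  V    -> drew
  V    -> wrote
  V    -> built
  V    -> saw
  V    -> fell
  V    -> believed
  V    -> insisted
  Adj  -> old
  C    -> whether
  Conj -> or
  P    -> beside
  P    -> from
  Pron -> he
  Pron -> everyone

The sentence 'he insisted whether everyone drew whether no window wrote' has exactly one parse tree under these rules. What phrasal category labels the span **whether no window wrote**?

[S [NP [Pron he]] [VP [V insisted] [CP [C whether] [S [NP [Pron everyone]] [VP [V drew] [CP [C whether] [S [NP [Det no] [N window]] [VP [V wrote]]]]]]]]]
The span 'whether no window wrote' is the CP node built by CP → C S.

CP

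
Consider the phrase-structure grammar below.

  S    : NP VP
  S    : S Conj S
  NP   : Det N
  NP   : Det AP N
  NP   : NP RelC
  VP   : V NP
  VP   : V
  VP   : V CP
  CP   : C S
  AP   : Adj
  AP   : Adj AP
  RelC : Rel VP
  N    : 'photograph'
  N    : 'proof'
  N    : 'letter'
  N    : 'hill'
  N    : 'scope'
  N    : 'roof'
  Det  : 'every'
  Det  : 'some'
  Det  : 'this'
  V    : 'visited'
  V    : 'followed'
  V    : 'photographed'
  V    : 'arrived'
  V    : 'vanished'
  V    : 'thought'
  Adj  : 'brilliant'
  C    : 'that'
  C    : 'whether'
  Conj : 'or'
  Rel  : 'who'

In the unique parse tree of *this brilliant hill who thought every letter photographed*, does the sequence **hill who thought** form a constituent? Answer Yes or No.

[S [NP [NP [Det this] [AP [Adj brilliant]] [N hill]] [RelC [Rel who] [VP [V thought] [NP [Det every] [N letter]]]]] [VP [V photographed]]]
The smallest constituent containing 'hill who thought' is the NP spanning 'this brilliant hill who thought every letter'; no single node in the tree dominates exactly the given words.

No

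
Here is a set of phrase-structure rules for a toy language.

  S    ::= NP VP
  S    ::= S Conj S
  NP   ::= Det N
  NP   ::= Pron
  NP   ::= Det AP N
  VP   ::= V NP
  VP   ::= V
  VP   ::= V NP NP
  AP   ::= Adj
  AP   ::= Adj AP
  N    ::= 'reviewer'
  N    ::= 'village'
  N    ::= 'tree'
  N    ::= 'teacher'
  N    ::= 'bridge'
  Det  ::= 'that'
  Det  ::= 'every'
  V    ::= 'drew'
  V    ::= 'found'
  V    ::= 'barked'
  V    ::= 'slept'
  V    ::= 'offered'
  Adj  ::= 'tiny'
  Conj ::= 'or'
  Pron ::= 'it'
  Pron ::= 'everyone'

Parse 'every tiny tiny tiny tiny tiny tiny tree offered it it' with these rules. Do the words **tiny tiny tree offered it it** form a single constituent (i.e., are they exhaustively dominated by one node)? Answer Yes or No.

No

[S [NP [Det every] [AP [Adj tiny] [AP [Adj tiny] [AP [Adj tiny] [AP [Adj tiny] [AP [Adj tiny] [AP [Adj tiny]]]]]]] [N tree]] [VP [V offered] [NP [Pron it]] [NP [Pron it]]]]
The smallest constituent containing 'tiny tiny tree offered it it' is the S spanning 'every tiny tiny tiny tiny tiny tiny tree offered it it'; no single node in the tree dominates exactly the given words.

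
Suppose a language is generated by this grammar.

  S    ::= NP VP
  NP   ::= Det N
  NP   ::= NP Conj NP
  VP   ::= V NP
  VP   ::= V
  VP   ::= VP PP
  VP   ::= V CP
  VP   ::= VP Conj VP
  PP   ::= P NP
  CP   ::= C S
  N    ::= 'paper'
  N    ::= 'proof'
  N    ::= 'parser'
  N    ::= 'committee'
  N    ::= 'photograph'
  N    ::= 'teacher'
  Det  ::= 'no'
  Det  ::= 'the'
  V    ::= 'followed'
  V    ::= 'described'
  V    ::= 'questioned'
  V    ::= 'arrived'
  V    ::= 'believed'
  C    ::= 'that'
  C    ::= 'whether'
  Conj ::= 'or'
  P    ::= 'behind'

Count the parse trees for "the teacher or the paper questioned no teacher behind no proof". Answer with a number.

1

[S [NP [NP [Det the] [N teacher]] [Conj or] [NP [Det the] [N paper]]] [VP [VP [V questioned] [NP [Det no] [N teacher]]] [PP [P behind] [NP [Det no] [N proof]]]]]
No rule offers an alternative attachment or grouping for any span, so this is the only derivation.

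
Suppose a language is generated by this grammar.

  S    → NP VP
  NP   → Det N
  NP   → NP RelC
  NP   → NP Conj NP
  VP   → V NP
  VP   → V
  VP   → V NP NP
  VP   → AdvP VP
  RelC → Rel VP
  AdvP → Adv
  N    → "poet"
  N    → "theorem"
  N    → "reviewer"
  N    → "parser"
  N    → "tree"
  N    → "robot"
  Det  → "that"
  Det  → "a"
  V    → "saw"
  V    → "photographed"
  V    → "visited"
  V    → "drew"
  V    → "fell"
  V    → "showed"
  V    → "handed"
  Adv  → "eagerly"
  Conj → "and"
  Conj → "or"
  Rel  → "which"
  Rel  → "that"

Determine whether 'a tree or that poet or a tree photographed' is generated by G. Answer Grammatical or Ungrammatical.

Grammatical

S
  NP
    NP
      Det: a
      N: tree
    Conj: or
    NP
      NP
        Det: that
        N: poet
      Conj: or
      NP
        Det: a
        N: tree
  VP
    V: photographed
Each bracket corresponds to one application of a listed rule, so the string is derivable from S.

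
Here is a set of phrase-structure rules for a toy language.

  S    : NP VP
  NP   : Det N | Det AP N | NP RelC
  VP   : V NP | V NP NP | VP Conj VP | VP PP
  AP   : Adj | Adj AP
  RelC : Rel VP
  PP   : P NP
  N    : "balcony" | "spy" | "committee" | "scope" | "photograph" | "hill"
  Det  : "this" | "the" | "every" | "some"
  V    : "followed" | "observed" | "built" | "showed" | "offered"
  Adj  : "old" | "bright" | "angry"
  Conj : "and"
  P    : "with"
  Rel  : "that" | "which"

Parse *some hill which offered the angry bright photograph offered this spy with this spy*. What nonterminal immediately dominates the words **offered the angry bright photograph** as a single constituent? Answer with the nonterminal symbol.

S
  NP
    NP
      Det: some
      N: hill
    RelC
      Rel: which
      VP
        V: offered
        NP
          Det: the
          AP
            Adj: angry
            AP
              Adj: bright
          N: photograph
  VP
    VP
      V: offered
      NP
        Det: this
        N: spy
    PP
      P: with
      NP
        Det: this
        N: spy
The span 'offered the angry bright photograph' is the VP node built by VP → V NP.

VP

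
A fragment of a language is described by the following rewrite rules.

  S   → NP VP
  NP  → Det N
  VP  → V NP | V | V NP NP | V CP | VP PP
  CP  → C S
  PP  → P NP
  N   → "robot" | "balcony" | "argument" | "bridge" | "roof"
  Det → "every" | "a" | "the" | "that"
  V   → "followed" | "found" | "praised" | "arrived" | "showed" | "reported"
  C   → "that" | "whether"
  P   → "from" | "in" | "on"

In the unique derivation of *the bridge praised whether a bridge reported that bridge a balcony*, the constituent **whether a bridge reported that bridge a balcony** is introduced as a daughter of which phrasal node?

VP

[S [NP [Det the] [N bridge]] [VP [V praised] [CP [C whether] [S [NP [Det a] [N bridge]] [VP [V reported] [NP [Det that] [N bridge]] [NP [Det a] [N balcony]]]]]]]
The span 'whether a bridge reported that bridge a balcony' is the CP node built by CP → C S.
Its mother is the VP built by VP → V CP.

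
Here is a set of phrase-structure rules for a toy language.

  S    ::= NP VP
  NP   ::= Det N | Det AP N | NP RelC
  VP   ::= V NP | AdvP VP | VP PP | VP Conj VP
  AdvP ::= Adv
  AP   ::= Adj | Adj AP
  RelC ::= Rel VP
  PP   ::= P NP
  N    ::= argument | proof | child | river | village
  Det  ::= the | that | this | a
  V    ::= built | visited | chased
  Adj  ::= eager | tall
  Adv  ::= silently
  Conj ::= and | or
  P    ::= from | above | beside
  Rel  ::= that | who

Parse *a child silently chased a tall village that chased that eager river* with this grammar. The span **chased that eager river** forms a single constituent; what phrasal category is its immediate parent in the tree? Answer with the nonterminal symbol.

[S [NP [Det a] [N child]] [VP [AdvP [Adv silently]] [VP [V chased] [NP [NP [Det a] [AP [Adj tall]] [N village]] [RelC [Rel that] [VP [V chased] [NP [Det that] [AP [Adj eager]] [N river]]]]]]]]
The span 'chased that eager river' is the VP node built by VP → V NP.
Its mother is the RelC built by RelC → Rel VP.

RelC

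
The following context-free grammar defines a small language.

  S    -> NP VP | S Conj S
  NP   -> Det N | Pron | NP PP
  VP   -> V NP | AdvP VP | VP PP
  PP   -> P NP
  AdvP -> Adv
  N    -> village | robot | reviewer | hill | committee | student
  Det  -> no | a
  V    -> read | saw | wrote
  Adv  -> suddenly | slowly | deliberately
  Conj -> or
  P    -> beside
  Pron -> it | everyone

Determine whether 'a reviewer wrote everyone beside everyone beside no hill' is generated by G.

S
  NP
    Det: a
    N: reviewer
  VP
    V: wrote
    NP
      NP
        Pron: everyone
      PP
        P: beside
        NP
          NP
            Pron: everyone
          PP
            P: beside
            NP
              Det: no
              N: hill
Each bracket corresponds to one application of a listed rule, so the string is derivable from S.

Grammatical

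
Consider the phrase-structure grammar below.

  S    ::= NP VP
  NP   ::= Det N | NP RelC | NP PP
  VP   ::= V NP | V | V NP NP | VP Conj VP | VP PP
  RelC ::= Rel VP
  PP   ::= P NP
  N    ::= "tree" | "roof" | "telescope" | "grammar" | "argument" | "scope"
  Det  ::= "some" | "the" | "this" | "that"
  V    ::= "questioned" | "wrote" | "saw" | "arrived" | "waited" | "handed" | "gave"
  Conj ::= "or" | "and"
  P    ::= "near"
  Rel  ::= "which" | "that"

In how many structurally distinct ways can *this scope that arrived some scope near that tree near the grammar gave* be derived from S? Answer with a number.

9

Two of the 9 distinct bracketings:
[S [NP [NP [Det this] [N scope]] [RelC [Rel that] [VP [V arrived] [NP [NP [Det some] [N scope]] [PP [P near] [NP [NP [Det that] [N tree]] [PP [P near] [NP [Det the] [N grammar]]]]]]]]] [VP [V gave]]]
[S [NP [NP [Det this] [N scope]] [RelC [Rel that] [VP [V arrived] [NP [NP [NP [Det some] [N scope]] [PP [P near] [NP [Det that] [N tree]]]] [PP [P near] [NP [Det the] [N grammar]]]]]]] [VP [V gave]]]
The trees differ in how a recursive rule is bracketed over the same span.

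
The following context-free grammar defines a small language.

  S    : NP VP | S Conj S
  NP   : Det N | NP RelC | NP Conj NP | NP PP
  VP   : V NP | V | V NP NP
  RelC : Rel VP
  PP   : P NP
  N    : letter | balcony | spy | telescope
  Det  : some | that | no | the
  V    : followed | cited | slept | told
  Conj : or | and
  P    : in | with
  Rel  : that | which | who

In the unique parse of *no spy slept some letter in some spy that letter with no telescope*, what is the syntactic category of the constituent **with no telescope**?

PP

S
  NP
    Det: no
    N: spy
  VP
    V: slept
    NP
      NP
        Det: some
        N: letter
      PP
        P: in
        NP
          Det: some
          N: spy
    NP
      NP
        Det: that
        N: letter
      PP
        P: with
        NP
          Det: no
          N: telescope
The span 'with no telescope' is the PP node built by PP → P NP.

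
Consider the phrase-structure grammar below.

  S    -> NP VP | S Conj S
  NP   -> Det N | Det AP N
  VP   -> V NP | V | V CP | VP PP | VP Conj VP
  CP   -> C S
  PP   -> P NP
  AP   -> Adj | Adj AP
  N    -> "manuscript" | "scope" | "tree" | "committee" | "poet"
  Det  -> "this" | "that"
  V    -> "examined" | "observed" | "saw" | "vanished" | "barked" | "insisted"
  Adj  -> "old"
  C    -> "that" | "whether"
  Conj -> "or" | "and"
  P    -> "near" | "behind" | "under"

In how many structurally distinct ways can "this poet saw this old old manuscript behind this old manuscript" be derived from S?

1

[S [NP [Det this] [N poet]] [VP [VP [V saw] [NP [Det this] [AP [Adj old] [AP [Adj old]]] [N manuscript]]] [PP [P behind] [NP [Det this] [AP [Adj old]] [N manuscript]]]]]
No rule offers an alternative attachment or grouping for any span, so this is the only derivation.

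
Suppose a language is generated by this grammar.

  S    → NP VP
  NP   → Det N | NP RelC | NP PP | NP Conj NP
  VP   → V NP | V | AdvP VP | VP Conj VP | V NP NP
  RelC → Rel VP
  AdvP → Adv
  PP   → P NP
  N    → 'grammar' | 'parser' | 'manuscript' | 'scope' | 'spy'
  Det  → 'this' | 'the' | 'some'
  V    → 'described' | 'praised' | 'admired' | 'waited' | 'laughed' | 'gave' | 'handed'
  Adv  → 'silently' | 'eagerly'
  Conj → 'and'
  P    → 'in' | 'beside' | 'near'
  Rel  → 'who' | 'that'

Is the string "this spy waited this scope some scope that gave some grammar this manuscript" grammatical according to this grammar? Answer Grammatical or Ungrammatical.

[S [NP [Det this] [N spy]] [VP [V waited] [NP [Det this] [N scope]] [NP [NP [Det some] [N scope]] [RelC [Rel that] [VP [V gave] [NP [Det some] [N grammar]] [NP [Det this] [N manuscript]]]]]]]
The bracketing above is licensed at every node by one of the given productions, with S at the root.

Grammatical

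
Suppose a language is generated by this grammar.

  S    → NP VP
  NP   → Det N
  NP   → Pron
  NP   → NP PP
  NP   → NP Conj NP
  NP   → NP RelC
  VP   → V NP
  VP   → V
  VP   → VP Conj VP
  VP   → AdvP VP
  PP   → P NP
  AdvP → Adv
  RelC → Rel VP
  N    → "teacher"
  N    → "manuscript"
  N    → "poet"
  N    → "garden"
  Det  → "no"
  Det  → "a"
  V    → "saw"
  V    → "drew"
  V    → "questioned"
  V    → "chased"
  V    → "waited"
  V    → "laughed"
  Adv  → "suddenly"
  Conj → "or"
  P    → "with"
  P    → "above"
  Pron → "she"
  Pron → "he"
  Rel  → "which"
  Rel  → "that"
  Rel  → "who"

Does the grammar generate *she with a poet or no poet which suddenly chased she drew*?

Grammatical

S
  NP
    NP
      Pron: she
    PP
      P: with
      NP
        NP
          Det: a
          N: poet
        Conj: or
        NP
          NP
            Det: no
            N: poet
          RelC
            Rel: which
            VP
              AdvP
                Adv: suddenly
              VP
                V: chased
                NP
                  Pron: she
  VP
    V: drew
The bracketing above is licensed at every node by one of the given productions, with S at the root.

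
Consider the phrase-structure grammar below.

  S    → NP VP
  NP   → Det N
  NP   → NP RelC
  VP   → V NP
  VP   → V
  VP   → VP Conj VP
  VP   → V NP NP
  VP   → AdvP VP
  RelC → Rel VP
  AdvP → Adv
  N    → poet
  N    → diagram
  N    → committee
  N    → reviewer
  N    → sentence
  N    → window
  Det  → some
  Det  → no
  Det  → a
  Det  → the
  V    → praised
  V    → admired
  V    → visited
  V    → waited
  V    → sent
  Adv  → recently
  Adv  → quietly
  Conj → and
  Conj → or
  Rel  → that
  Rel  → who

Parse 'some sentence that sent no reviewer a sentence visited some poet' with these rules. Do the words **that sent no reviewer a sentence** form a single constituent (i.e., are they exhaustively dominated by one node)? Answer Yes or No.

Yes

[S [NP [NP [Det some] [N sentence]] [RelC [Rel that] [VP [V sent] [NP [Det no] [N reviewer]] [NP [Det a] [N sentence]]]]] [VP [V visited] [NP [Det some] [N poet]]]]
The words 'that sent no reviewer a sentence' are exhaustively dominated by a single RelC node (built by RelC → Rel VP), so they form a constituent.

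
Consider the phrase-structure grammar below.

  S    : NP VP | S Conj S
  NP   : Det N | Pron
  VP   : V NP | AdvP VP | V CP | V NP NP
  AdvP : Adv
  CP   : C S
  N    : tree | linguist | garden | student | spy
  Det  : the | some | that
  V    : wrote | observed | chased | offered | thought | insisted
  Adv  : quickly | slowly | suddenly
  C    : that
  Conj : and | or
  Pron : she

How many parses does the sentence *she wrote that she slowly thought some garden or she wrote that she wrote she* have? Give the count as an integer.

The two bracketings:
[S [NP [Pron she]] [VP [V wrote] [CP [C that] [S [S [NP [Pron she]] [VP [AdvP [Adv slowly]] [VP [V thought] [NP [Det some] [N garden]]]]] [Conj or] [S [NP [Pron she]] [VP [V wrote] [CP [C that] [S [NP [Pron she]] [VP [V wrote] [NP [Pron she]]]]]]]]]]]
[S [S [NP [Pron she]] [VP [V wrote] [CP [C that] [S [NP [Pron she]] [VP [AdvP [Adv slowly]] [VP [V thought] [NP [Det some] [N garden]]]]]]]] [Conj or] [S [NP [Pron she]] [VP [V wrote] [CP [C that] [S [NP [Pron she]] [VP [V wrote] [NP [Pron she]]]]]]]]
The trees differ in how a recursive rule is bracketed over the same span.

2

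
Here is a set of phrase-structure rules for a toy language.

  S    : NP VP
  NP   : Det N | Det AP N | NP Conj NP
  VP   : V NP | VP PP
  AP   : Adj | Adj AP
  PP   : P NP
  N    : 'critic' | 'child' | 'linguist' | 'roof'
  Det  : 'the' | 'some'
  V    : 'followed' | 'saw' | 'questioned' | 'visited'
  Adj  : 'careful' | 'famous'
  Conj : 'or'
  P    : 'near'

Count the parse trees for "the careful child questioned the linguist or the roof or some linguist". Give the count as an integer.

2

The two bracketings:
[S [NP [Det the] [AP [Adj careful]] [N child]] [VP [V questioned] [NP [NP [Det the] [N linguist]] [Conj or] [NP [NP [Det the] [N roof]] [Conj or] [NP [Det some] [N linguist]]]]]]
[S [NP [Det the] [AP [Adj careful]] [N child]] [VP [V questioned] [NP [NP [NP [Det the] [N linguist]] [Conj or] [NP [Det the] [N roof]]] [Conj or] [NP [Det some] [N linguist]]]]]
The trees differ in how a recursive rule is bracketed over the same span.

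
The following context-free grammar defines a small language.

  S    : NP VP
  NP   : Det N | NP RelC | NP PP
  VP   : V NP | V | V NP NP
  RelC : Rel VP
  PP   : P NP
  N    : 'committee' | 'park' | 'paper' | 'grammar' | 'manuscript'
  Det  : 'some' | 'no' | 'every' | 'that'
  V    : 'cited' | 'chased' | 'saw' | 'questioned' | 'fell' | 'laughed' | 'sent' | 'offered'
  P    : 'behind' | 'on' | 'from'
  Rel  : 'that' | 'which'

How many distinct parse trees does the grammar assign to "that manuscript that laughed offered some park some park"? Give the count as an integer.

1

[S [NP [NP [Det that] [N manuscript]] [RelC [Rel that] [VP [V laughed]]]] [VP [V offered] [NP [Det some] [N park]] [NP [Det some] [N park]]]]
No rule offers an alternative attachment or grouping for any span, so this is the only derivation.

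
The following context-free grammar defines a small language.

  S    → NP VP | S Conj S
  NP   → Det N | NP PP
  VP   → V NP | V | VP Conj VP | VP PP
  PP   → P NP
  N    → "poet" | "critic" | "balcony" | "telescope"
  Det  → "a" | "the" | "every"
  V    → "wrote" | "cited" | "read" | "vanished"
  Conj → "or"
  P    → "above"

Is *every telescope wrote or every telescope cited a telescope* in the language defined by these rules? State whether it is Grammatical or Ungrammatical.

Grammatical

[S [S [NP [Det every] [N telescope]] [VP [V wrote]]] [Conj or] [S [NP [Det every] [N telescope]] [VP [V cited] [NP [Det a] [N telescope]]]]]
Every word is introduced by a lexical rule and the phrasal rules combine the resulting categories into a single S.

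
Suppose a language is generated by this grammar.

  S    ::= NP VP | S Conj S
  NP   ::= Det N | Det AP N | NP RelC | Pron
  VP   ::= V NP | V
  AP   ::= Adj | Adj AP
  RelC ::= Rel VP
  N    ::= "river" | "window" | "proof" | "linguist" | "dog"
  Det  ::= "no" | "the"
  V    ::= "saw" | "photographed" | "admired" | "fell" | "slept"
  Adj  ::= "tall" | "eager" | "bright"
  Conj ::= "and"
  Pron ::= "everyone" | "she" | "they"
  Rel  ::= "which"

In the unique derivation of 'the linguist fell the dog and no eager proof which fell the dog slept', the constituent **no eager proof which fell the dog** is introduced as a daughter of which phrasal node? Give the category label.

S

[S [S [NP [Det the] [N linguist]] [VP [V fell] [NP [Det the] [N dog]]]] [Conj and] [S [NP [NP [Det no] [AP [Adj eager]] [N proof]] [RelC [Rel which] [VP [V fell] [NP [Det the] [N dog]]]]] [VP [V slept]]]]
The span 'no eager proof which fell the dog' is the NP node built by NP → NP RelC.
Its mother is the S built by S → NP VP.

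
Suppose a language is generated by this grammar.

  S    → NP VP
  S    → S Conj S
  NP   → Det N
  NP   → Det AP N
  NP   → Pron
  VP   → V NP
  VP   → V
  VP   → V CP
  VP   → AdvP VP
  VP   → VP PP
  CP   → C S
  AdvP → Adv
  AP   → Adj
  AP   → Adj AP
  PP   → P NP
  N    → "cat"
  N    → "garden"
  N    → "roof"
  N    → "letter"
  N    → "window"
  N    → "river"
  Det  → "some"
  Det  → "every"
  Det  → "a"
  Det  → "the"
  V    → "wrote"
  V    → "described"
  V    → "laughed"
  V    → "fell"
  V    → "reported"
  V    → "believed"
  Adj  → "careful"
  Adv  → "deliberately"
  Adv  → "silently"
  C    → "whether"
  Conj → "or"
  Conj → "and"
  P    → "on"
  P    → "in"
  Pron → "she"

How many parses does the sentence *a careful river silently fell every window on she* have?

2

The two bracketings:
[S [NP [Det a] [AP [Adj careful]] [N river]] [VP [AdvP [Adv silently]] [VP [VP [V fell] [NP [Det every] [N window]]] [PP [P on] [NP [Pron she]]]]]]
[S [NP [Det a] [AP [Adj careful]] [N river]] [VP [VP [AdvP [Adv silently]] [VP [V fell] [NP [Det every] [N window]]]] [PP [P on] [NP [Pron she]]]]]
The trees differ in how a recursive rule is bracketed over the same span.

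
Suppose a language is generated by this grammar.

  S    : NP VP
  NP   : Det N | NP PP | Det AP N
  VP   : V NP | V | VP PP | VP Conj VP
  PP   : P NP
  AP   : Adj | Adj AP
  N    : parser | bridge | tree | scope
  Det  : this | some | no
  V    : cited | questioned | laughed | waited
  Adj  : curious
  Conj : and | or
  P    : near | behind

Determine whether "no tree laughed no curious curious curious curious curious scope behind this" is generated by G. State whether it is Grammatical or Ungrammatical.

Ungrammatical

For S → NP VP, the only prefix that parses as NP is 'no tree', but the remainder 'laughed no curious curious curious curious curious scope behind this' is not a VP under these rules.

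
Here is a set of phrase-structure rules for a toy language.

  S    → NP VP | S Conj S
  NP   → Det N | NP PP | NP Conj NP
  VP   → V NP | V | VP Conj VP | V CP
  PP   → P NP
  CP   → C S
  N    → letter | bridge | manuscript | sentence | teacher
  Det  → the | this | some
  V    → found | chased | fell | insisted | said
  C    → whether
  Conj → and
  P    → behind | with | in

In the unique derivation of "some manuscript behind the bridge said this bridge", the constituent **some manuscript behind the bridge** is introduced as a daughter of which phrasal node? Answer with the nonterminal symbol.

S

[S [NP [NP [Det some] [N manuscript]] [PP [P behind] [NP [Det the] [N bridge]]]] [VP [V said] [NP [Det this] [N bridge]]]]
The span 'some manuscript behind the bridge' is the NP node built by NP → NP PP.
Its mother is the S built by S → NP VP.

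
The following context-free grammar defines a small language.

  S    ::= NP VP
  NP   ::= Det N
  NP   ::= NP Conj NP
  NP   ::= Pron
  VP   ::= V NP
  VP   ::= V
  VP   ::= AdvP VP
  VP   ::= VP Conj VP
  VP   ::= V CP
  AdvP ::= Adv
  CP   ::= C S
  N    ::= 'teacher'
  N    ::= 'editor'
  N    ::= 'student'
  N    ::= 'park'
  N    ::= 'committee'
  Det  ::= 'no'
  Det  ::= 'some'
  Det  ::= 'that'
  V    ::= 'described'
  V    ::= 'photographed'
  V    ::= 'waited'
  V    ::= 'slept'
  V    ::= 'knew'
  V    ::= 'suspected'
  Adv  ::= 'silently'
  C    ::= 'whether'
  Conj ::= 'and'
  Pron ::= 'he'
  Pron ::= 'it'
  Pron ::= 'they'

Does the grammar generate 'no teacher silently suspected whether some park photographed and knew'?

Grammatical

S
  NP
    Det: no
    N: teacher
  VP
    AdvP
      Adv: silently
    VP
      VP
        V: suspected
        CP
          C: whether
          S
            NP
              Det: some
              N: park
            VP
              V: photographed
      Conj: and
      VP
        V: knew
The bracketing above is licensed at every node by one of the given productions, with S at the root.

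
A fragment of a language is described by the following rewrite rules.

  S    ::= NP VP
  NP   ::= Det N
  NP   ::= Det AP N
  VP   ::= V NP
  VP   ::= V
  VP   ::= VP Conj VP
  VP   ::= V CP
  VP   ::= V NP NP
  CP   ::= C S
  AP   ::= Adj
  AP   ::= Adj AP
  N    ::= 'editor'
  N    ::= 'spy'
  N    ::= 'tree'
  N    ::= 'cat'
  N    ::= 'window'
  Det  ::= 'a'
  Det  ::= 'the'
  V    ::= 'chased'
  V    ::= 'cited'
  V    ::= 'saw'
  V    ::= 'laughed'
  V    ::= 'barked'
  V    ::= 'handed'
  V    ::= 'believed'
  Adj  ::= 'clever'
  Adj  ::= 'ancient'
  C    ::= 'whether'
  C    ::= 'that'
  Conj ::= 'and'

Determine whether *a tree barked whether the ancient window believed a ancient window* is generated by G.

Grammatical

[S [NP [Det a] [N tree]] [VP [V barked] [CP [C whether] [S [NP [Det the] [AP [Adj ancient]] [N window]] [VP [V believed] [NP [Det a] [AP [Adj ancient]] [N window]]]]]]]
Every word is introduced by a lexical rule and the phrasal rules combine the resulting categories into a single S.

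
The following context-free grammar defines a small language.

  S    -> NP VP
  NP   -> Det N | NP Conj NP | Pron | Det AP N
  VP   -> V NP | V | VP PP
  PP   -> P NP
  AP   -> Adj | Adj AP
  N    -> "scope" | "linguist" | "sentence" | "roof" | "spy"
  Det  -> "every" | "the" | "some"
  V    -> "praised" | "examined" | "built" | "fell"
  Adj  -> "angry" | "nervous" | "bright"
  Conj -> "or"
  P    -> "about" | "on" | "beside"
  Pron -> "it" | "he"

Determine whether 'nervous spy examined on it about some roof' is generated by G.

For S → NP VP, no prefix of the string parses as an NP.

Ungrammatical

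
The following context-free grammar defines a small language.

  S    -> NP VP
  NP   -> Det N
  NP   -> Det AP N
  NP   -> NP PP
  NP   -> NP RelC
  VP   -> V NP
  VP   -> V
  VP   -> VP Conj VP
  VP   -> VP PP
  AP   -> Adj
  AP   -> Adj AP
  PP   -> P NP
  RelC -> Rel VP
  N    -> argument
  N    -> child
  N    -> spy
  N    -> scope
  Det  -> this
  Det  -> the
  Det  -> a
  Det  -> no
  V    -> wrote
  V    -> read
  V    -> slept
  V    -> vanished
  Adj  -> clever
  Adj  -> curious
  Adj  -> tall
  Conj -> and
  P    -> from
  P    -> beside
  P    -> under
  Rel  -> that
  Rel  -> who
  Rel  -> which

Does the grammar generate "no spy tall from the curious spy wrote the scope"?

An N word can never sit immediately before an Adj word in any string this grammar generates, so the substring 'spy tall' rules out a derivation.

Ungrammatical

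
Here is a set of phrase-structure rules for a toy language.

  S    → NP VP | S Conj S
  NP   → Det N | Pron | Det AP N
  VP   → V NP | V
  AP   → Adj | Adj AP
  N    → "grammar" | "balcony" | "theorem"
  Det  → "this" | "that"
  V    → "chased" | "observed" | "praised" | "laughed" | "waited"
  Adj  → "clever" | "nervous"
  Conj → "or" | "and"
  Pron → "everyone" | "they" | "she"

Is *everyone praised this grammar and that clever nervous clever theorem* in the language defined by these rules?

Ungrammatical

For S → NP VP, the only prefix that parses as NP is 'everyone', but the remainder 'praised this grammar and that clever nervous clever theorem' is not a VP under these rules. The alternative S rule S → S Conj S likewise has no satisfying split.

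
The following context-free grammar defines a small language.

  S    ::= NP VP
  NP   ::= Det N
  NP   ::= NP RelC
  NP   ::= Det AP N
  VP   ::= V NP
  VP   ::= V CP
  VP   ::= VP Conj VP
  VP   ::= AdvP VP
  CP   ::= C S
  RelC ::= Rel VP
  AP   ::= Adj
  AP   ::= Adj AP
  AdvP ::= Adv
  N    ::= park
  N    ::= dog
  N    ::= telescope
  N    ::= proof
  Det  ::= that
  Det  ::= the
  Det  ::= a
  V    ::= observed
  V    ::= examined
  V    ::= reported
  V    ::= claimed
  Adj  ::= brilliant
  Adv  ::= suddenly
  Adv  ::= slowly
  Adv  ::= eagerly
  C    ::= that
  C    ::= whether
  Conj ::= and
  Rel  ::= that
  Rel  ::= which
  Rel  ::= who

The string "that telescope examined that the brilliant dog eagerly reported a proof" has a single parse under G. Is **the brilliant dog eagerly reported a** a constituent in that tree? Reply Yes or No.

[S [NP [Det that] [N telescope]] [VP [V examined] [CP [C that] [S [NP [Det the] [AP [Adj brilliant]] [N dog]] [VP [AdvP [Adv eagerly]] [VP [V reported] [NP [Det a] [N proof]]]]]]]]
The smallest constituent containing 'the brilliant dog eagerly reported a' is the S spanning 'the brilliant dog eagerly reported a proof'; no single node in the tree dominates exactly the given words.

No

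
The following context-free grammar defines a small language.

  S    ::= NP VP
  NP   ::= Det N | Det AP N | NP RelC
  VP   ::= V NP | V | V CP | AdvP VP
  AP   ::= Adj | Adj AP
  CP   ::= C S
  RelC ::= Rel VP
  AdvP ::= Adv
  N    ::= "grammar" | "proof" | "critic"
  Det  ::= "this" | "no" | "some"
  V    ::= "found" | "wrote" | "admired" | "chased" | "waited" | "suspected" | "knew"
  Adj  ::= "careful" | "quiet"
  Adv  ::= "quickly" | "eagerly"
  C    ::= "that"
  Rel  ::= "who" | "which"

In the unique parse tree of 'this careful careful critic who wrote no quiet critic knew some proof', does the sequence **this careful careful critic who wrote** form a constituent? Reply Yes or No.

[S [NP [NP [Det this] [AP [Adj careful] [AP [Adj careful]]] [N critic]] [RelC [Rel who] [VP [V wrote] [NP [Det no] [AP [Adj quiet]] [N critic]]]]] [VP [V knew] [NP [Det some] [N proof]]]]
The smallest constituent containing 'this careful careful critic who wrote' is the NP spanning 'this careful careful critic who wrote no quiet critic'; no single node in the tree dominates exactly the given words.

No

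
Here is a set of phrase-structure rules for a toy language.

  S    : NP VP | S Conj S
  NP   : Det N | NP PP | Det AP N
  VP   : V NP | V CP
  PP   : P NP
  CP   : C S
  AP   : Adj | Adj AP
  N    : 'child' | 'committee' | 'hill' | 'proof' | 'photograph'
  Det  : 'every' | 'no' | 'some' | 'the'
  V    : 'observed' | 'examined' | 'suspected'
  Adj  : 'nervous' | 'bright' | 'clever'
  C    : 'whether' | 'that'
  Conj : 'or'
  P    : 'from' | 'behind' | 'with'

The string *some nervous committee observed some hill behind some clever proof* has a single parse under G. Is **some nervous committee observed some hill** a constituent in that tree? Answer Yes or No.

[S [NP [Det some] [AP [Adj nervous]] [N committee]] [VP [V observed] [NP [NP [Det some] [N hill]] [PP [P behind] [NP [Det some] [AP [Adj clever]] [N proof]]]]]]
The smallest constituent containing 'some nervous committee observed some hill' is the S spanning 'some nervous committee observed some hill behind some clever proof'; no single node in the tree dominates exactly the given words.

No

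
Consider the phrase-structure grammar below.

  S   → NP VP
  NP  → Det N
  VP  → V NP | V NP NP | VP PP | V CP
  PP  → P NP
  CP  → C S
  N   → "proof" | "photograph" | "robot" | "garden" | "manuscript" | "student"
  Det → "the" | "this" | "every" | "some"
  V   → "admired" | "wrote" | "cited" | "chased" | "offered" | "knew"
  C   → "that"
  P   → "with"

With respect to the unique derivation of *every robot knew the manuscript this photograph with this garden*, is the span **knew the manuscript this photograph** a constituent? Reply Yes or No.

[S [NP [Det every] [N robot]] [VP [VP [V knew] [NP [Det the] [N manuscript]] [NP [Det this] [N photograph]]] [PP [P with] [NP [Det this] [N garden]]]]]
The words 'knew the manuscript this photograph' are exhaustively dominated by a single VP node (built by VP → V NP NP), so they form a constituent.

Yes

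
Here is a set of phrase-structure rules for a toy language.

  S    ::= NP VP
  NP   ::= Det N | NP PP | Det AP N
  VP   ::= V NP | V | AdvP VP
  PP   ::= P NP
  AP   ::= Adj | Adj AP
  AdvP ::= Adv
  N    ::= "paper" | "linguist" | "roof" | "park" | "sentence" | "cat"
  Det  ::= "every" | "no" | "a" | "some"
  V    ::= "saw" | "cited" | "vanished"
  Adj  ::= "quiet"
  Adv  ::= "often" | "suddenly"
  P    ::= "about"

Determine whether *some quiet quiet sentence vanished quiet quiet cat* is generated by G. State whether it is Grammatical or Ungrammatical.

A V word can never sit immediately before an Adj word in any string this grammar generates, so the substring 'vanished quiet' rules out a derivation.

Ungrammatical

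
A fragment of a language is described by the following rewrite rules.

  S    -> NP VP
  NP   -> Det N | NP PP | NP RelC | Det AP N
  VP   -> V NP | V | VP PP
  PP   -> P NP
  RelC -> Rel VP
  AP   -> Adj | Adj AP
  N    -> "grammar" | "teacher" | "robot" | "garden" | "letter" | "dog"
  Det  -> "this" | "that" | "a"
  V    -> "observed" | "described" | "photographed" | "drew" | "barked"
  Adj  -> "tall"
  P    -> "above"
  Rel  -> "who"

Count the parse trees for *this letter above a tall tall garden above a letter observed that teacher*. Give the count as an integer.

The two bracketings:
[S [NP [NP [Det this] [N letter]] [PP [P above] [NP [NP [Det a] [AP [Adj tall] [AP [Adj tall]]] [N garden]] [PP [P above] [NP [Det a] [N letter]]]]]] [VP [V observed] [NP [Det that] [N teacher]]]]
[S [NP [NP [NP [Det this] [N letter]] [PP [P above] [NP [Det a] [AP [Adj tall] [AP [Adj tall]]] [N garden]]]] [PP [P above] [NP [Det a] [N letter]]]] [VP [V observed] [NP [Det that] [N teacher]]]]
The trees differ in how a recursive rule is bracketed over the same span.

2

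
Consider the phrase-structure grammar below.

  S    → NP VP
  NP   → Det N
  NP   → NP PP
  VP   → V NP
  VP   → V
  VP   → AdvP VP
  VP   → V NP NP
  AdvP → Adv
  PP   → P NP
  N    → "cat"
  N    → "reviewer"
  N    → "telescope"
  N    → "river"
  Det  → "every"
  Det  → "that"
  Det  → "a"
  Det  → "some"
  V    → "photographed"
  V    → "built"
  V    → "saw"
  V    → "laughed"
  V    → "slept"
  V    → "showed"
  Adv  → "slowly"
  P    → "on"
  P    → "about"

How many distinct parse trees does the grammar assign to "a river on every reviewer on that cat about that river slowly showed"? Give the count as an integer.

5

Two of the 5 distinct bracketings:
[S [NP [NP [Det a] [N river]] [PP [P on] [NP [NP [Det every] [N reviewer]] [PP [P on] [NP [NP [Det that] [N cat]] [PP [P about] [NP [Det that] [N river]]]]]]]] [VP [AdvP [Adv slowly]] [VP [V showed]]]]
[S [NP [NP [Det a] [N river]] [PP [P on] [NP [NP [NP [Det every] [N reviewer]] [PP [P on] [NP [Det that] [N cat]]]] [PP [P about] [NP [Det that] [N river]]]]]] [VP [AdvP [Adv slowly]] [VP [V showed]]]]
The trees differ in how a recursive rule is bracketed over the same span.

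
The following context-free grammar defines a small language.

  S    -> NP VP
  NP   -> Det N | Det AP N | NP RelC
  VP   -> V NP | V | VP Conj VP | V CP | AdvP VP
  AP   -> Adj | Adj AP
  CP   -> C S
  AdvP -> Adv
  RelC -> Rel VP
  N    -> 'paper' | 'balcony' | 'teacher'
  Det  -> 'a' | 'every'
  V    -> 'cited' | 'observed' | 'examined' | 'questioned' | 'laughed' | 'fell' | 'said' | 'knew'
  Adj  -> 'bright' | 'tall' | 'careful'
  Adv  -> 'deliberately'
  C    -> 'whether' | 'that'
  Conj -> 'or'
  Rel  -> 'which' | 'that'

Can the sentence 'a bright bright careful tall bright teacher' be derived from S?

For S → NP VP, no prefix of the string parses as an NP.

Ungrammatical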